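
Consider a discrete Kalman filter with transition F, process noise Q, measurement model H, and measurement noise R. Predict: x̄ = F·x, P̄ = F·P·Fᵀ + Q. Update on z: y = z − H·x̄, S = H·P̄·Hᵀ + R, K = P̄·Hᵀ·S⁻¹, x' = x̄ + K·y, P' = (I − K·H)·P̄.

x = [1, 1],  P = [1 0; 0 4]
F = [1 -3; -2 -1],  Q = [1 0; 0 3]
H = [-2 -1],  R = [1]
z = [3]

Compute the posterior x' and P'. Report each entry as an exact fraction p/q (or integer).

x̄ = F·x = [-2, -3]
P̄ = F·P·Fᵀ + Q = [38 10; 10 11]
y = z − H·x̄ = [-4]
S = H·P̄·Hᵀ + R = [204]
K = P̄·Hᵀ·S⁻¹ = [-43/102; -31/204]
x' = x̄ + K·y = [-16/51, -122/51]
P' = (I − K·H)·P̄ = [89/51 -313/102; -313/102 1283/204]

x' = [-16/51, -122/51]
P' = [89/51 -313/102; -313/102 1283/204]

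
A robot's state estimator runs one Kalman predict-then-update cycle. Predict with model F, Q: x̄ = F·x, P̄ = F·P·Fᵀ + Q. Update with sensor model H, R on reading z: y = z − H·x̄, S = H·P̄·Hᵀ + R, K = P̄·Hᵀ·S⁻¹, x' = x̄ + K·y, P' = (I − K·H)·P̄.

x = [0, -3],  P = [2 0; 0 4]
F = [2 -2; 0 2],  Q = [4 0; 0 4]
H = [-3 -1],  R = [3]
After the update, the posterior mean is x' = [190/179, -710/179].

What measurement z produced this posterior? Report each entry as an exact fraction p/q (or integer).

z = [1]

x̄ = F·x = [6, -6]
P̄ = F·P·Fᵀ + Q = [28 -16; -16 20]
S = H·P̄·Hᵀ + R = [179]
K = P̄·Hᵀ·S⁻¹ = [-68/179; 28/179]
x' − x̄ = [-884/179, 364/179] = K·y
y = (KᵀK)⁻¹·Kᵀ·(x' − x̄) = [13]
z = y + H·x̄ = [13] + [-12] = [1]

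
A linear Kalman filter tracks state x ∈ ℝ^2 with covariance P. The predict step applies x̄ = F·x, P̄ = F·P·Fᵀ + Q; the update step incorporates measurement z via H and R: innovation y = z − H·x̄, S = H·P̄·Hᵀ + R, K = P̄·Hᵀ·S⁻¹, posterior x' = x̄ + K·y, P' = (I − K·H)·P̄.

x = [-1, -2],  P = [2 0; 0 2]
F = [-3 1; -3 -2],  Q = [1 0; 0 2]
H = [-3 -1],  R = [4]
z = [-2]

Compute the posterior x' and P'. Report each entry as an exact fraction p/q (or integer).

x̄ = F·x = [1, 7]
P̄ = F·P·Fᵀ + Q = [21 14; 14 28]
y = z − H·x̄ = [8]
S = H·P̄·Hᵀ + R = [305]
K = P̄·Hᵀ·S⁻¹ = [-77/305; -14/61]
x' = x̄ + K·y = [-311/305, 315/61]
P' = (I − K·H)·P̄ = [476/305 -224/61; -224/61 728/61]

x' = [-311/305, 315/61]
P' = [476/305 -224/61; -224/61 728/61]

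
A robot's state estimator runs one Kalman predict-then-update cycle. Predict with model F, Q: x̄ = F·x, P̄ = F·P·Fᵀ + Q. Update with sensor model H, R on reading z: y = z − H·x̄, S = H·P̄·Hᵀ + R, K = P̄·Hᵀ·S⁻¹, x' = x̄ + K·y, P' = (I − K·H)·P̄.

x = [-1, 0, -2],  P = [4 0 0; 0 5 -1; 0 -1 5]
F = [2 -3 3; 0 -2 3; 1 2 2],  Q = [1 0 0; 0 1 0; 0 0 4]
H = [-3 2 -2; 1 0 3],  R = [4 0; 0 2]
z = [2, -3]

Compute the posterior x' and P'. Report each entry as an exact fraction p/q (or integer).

x̄ = F·x = [-8, -6, -5]
P̄ = F·P·Fᵀ + Q = [125 90 8; 90 78 8; 8 8 40]
y = z − H·x̄ = [-20, 20]
S = H·P̄·Hᵀ + R = [553 -475; -475 535]
K = P̄·Hᵀ·S⁻¹ = [-4211/7023 -8914/35115; -1540/7023 646/35115; 1372/7023 14492/35115]
x' = x̄ + K·y = [-2540/2341, -2918/2341, -1529/2341]
P' = (I − K·H)·P̄ = [1274956/35115 1439396/35115 -430928/35115; 1439396/35115 1664326/35115 -479368/35115; -430928/35115 -479368/35115 153304/35115]

x' = [-2540/2341, -2918/2341, -1529/2341]
P' = [1274956/35115 1439396/35115 -430928/35115; 1439396/35115 1664326/35115 -479368/35115; -430928/35115 -479368/35115 153304/35115]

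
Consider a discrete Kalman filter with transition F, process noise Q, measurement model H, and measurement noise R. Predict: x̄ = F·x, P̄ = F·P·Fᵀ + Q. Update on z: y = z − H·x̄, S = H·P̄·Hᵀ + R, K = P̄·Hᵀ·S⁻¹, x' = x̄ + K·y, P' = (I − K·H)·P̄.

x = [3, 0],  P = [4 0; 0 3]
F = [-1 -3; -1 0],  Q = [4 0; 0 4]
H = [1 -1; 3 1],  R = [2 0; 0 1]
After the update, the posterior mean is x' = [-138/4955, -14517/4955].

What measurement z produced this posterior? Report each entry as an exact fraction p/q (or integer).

x̄ = F·x = [-3, -3]
P̄ = F·P·Fᵀ + Q = [35 4; 4 8]
S = H·P̄·Hᵀ + R = [37 89; 89 348]
K = P̄·Hᵀ·S⁻¹ = [1087/4955 1274/4955; -3172/4955 1096/4955]
x' − x̄ = [14727/4955, 348/4955] = K·y
y = (KᵀK)⁻¹·Kᵀ·(x' − x̄) = [3, 9]
z = y + H·x̄ = [3, 9] + [0, -12] = [3, -3]

z = [3, -3]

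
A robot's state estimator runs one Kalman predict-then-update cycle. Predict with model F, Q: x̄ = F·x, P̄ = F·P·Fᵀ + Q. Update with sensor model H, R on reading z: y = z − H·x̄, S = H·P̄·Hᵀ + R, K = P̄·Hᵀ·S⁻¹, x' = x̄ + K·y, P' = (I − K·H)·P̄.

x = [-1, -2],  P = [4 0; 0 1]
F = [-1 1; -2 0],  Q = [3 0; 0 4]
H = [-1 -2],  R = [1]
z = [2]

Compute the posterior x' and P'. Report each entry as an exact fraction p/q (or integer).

x' = [-241/121, 2/121]
P' = [392/121 -184/121; -184/121 116/121]

x̄ = F·x = [-1, 2]
P̄ = F·P·Fᵀ + Q = [8 8; 8 20]
y = z − H·x̄ = [5]
S = H·P̄·Hᵀ + R = [121]
K = P̄·Hᵀ·S⁻¹ = [-24/121; -48/121]
x' = x̄ + K·y = [-241/121, 2/121]
P' = (I − K·H)·P̄ = [392/121 -184/121; -184/121 116/121]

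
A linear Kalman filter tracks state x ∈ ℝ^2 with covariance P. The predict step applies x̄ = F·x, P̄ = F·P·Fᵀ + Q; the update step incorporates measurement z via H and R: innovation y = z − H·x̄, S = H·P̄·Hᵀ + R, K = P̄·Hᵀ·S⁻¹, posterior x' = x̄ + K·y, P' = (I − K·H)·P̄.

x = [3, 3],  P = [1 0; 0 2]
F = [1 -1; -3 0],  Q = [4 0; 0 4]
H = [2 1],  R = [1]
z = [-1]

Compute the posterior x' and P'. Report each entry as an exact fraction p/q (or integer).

x' = [44/15, -107/15]
P' = [89/30 -167/30; -167/30 341/30]

x̄ = F·x = [0, -9]
P̄ = F·P·Fᵀ + Q = [7 -3; -3 13]
y = z − H·x̄ = [8]
S = H·P̄·Hᵀ + R = [30]
K = P̄·Hᵀ·S⁻¹ = [11/30; 7/30]
x' = x̄ + K·y = [44/15, -107/15]
P' = (I − K·H)·P̄ = [89/30 -167/30; -167/30 341/30]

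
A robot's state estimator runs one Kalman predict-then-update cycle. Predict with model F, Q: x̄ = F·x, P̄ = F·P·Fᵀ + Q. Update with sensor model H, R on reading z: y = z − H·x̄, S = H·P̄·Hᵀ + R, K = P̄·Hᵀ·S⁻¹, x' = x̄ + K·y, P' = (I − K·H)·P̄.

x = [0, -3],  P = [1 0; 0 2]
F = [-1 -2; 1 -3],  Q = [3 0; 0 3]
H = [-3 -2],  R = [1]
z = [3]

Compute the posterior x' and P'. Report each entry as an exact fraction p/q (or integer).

x̄ = F·x = [6, 9]
P̄ = F·P·Fᵀ + Q = [12 11; 11 22]
y = z − H·x̄ = [39]
S = H·P̄·Hᵀ + R = [329]
K = P̄·Hᵀ·S⁻¹ = [-58/329; -11/47]
x' = x̄ + K·y = [-288/329, -6/47]
P' = (I − K·H)·P̄ = [584/329 -121/47; -121/47 187/47]

x' = [-288/329, -6/47]
P' = [584/329 -121/47; -121/47 187/47]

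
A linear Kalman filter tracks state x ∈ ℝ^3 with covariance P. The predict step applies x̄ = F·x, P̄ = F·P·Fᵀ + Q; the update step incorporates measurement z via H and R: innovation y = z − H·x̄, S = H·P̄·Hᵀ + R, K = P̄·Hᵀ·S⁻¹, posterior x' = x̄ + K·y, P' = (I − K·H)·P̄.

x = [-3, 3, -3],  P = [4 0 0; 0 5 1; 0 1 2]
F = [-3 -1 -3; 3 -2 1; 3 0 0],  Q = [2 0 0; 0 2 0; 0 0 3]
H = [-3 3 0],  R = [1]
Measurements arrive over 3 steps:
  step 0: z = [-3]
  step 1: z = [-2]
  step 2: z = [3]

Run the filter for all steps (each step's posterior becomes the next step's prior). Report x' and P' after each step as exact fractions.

step 0: x̄ = F·x = [15, -18, -9]
step 0: P̄ = F·P·Fᵀ + Q = [67 -27 -36; -27 56 36; -36 36 39]
step 0: y = z − H·x̄ = [96]
step 0: S = H·P̄·Hᵀ + R = [1594]
step 0: K = P̄·Hᵀ·S⁻¹ = [-141/797; 249/1594; 108/797]
step 0: x' = x̄ + K·y = [-1581/797, -2394/797, 3195/797]
step 0: P' = (I − K·H)·P̄ = [13637/797 13590/797 1764/797; 13590/797 27263/1594 1800/797; 1764/797 1800/797 7755/797]
step 1: x̄ = F·x = [-2448/797, 3240/797, -4743/797]
step 1: P̄ = F·P·Fᵀ + Q = [663691/1594 -90133/797 -179379/797; -90133/797 26912/797 46485/797; -179379/797 46485/797 125124/797]
step 1: y = z − H·x̄ = [-18658/797]
step 1: S = H·P̄·Hᵀ + R = [9704017/1594]
step 1: K = P̄·Hᵀ·S⁻¹ = [-2531871/9704017; 702270/9704017; 1355184/9704017]
step 1: x' = x̄ + K·y = [29465766/9704017, 23008860/9704017, -89474499/9704017]
step 1: P' = (I − K·H)·P̄ = [18882049/9704017 18038092/9704017 -31519863/9704017; 18038092/9704017 18272182/9704017 -31068135/9704017; -31519863/9704017 -31068135/9704017 371321940/9704017]
step 2: x̄ = F·x = [157017339/9704017, -47094921/9704017, 88397298/9704017]
step 2: P̄ = F·P·Fᵀ + Q = [2903978325/9704017 -970347940/9704017 59626050/9704017; -970347940/9704017 352453401/9704017 -32849700/9704017; 59626050/9704017 -32849700/9704017 199050492/9704017]
step 2: y = z − H·x̄ = [641448831/9704017]
step 2: S = H·P̄·Hᵀ + R = [46783852471/9704017]
step 2: K = P̄·Hᵀ·S⁻¹ = [-11622978795/46783852471; 3968404023/46783852471; -277427250/46783852471]
step 2: x' = x̄ + K·y = [-11301519528/46783852471, 35268516666/46783852471, 407832216624/46783852471]
step 2: P' = (I − K·H)·P̄ = [78901084650/46783852471 75026758385/46783852471 -44826252600/46783852471; 75026758385/46783852471 76349559726/46783852471 -44918728350/46783852471; -44826252600/46783852471 -44918728350/46783852471 951707212896/46783852471]

step 0: x' = [-1581/797, -2394/797, 3195/797], P' = [13637/797 13590/797 1764/797; 13590/797 27263/1594 1800/797; 1764/797 1800/797 7755/797]
step 1: x' = [29465766/9704017, 23008860/9704017, -89474499/9704017], P' = [18882049/9704017 18038092/9704017 -31519863/9704017; 18038092/9704017 18272182/9704017 -31068135/9704017; -31519863/9704017 -31068135/9704017 371321940/9704017]
step 2: x' = [-11301519528/46783852471, 35268516666/46783852471, 407832216624/46783852471], P' = [78901084650/46783852471 75026758385/46783852471 -44826252600/46783852471; 75026758385/46783852471 76349559726/46783852471 -44918728350/46783852471; -44826252600/46783852471 -44918728350/46783852471 951707212896/46783852471]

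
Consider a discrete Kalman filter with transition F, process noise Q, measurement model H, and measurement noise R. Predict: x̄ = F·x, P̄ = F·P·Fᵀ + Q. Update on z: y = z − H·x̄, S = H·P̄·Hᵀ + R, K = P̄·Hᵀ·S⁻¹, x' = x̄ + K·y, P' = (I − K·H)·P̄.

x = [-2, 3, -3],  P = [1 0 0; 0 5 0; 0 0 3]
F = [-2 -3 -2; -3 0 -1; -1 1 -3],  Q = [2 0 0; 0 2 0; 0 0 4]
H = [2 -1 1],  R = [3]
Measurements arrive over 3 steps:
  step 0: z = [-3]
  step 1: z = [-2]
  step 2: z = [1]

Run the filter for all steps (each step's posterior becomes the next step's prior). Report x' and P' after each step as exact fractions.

step 0: x̄ = F·x = [1, 9, 14]
step 0: P̄ = F·P·Fᵀ + Q = [63 12 5; 12 14 12; 5 12 37]
step 0: y = z − H·x̄ = [-10]
step 0: S = H·P̄·Hᵀ + R = [254]
step 0: K = P̄·Hᵀ·S⁻¹ = [119/254; 11/127; 35/254]
step 0: x' = x̄ + K·y = [-468/127, 1033/127, 1603/127]
step 0: P' = (I − K·H)·P̄ = [1841/254 215/127 -2895/254; 215/127 1536/127 1139/127; -2895/254 1139/127 8173/254]
step 1: x̄ = F·x = [-5369/127, -199/127, -3308/127]
step 1: P̄ = F·P·Fᵀ + Q = [38774/127 7468/127 18360/127; 7468/127 3940/127 -1238/127; 18360/127 -1238/127 23794/127]
step 1: y = z − H·x̄ = [13593/127]
step 1: S = H·P̄·Hᵀ + R = [229255/127]
step 1: K = P̄·Hᵀ·S⁻¹ = [17688/45851; 9758/229255; 61752/229255]
step 1: x' = x̄ + K·y = [-45205/45851, 685187/229255, 637948/229255]
step 1: P' = (I − K·H)·P̄ = [1681102/45851 1337132/45851 -1972008/45851; 1337132/45851 6362568/229255 -6979478/229255; -1972008/45851 -6979478/229255 12925858/229255]
step 2: x̄ = F·x = [-2879407/229255, 40127/229255, -1002632/229255]
step 2: P̄ = F·P·Fᵀ + Q = [60640958/229255 36636962/229255 -45772542/229255; 36636962/229255 29873718/229255 -47683798/229255; -45772542/229255 -47683798/229255 101363128/229255]
step 2: y = z − H·x̄ = [7030828/229255]
step 2: S = H·P̄·Hᵀ + R = [140218023/229255]
step 2: K = P̄·Hᵀ·S⁻¹ = [38872412/140218023; -83992/2749373; 57501842/140218023]
step 2: x' = x̄ + K·y = [-568971295/140218023, -2094651/2749373, 1150240928/140218023]
step 2: P' = (I − K·H)·P̄ = [30498313358/140218023 453615606/2749373 -37745613574/140218023; 453615606/2749373 356695410/2749373 -550787778/2749373; -37745613574/140218023 -550787778/2749373 47573555996/140218023]

step 0: x' = [-468/127, 1033/127, 1603/127], P' = [1841/254 215/127 -2895/254; 215/127 1536/127 1139/127; -2895/254 1139/127 8173/254]
step 1: x' = [-45205/45851, 685187/229255, 637948/229255], P' = [1681102/45851 1337132/45851 -1972008/45851; 1337132/45851 6362568/229255 -6979478/229255; -1972008/45851 -6979478/229255 12925858/229255]
step 2: x' = [-568971295/140218023, -2094651/2749373, 1150240928/140218023], P' = [30498313358/140218023 453615606/2749373 -37745613574/140218023; 453615606/2749373 356695410/2749373 -550787778/2749373; -37745613574/140218023 -550787778/2749373 47573555996/140218023]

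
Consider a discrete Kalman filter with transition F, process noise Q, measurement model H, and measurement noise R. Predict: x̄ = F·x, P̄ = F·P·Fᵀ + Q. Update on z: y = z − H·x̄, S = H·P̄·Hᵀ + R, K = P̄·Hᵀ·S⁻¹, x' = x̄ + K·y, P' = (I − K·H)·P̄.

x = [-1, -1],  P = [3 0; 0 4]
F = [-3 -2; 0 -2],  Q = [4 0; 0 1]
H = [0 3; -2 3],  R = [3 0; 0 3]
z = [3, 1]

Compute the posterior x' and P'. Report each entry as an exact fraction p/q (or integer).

x' = [7667/6821, 372/359]
P' = [9915/6821 174/359; 174/359 117/359]

x̄ = F·x = [5, 2]
P̄ = F·P·Fᵀ + Q = [47 16; 16 17]
y = z − H·x̄ = [-3, 5]
S = H·P̄·Hᵀ + R = [156 57; 57 152]
K = P̄·Hᵀ·S⁻¹ = [174/359 -3304/6821; 117/359 1/359]
x' = x̄ + K·y = [7667/6821, 372/359]
P' = (I − K·H)·P̄ = [9915/6821 174/359; 174/359 117/359]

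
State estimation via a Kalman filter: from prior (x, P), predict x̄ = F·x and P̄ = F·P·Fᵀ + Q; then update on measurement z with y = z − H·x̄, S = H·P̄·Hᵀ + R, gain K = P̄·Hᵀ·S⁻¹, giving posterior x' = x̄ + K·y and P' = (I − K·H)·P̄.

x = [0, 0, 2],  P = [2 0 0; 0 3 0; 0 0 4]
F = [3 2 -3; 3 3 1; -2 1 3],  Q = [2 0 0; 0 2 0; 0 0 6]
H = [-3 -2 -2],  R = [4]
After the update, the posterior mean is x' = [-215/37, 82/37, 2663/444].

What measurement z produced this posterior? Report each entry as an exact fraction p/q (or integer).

z = [1]

x̄ = F·x = [-6, 2, 6]
P̄ = F·P·Fᵀ + Q = [68 24 -42; 24 51 9; -42 9 53]
S = H·P̄·Hᵀ + R = [888]
K = P̄·Hᵀ·S⁻¹ = [-7/37; -8/37; 1/444]
x' − x̄ = [7/37, 8/37, -1/444] = K·y
y = (KᵀK)⁻¹·Kᵀ·(x' − x̄) = [-1]
z = y + H·x̄ = [-1] + [2] = [1]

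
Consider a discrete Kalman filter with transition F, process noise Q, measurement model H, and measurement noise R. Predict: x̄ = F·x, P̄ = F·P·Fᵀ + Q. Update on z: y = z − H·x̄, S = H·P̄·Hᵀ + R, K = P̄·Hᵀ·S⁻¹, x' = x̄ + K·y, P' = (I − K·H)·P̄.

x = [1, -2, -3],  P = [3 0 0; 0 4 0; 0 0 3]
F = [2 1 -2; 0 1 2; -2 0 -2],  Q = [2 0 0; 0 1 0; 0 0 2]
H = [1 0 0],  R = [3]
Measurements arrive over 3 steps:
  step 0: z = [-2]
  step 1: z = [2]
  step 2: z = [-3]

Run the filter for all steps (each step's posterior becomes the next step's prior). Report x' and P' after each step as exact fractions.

step 0: x' = [-14/11, -200/33, 4], P' = [30/11 -8/11 0; -8/11 497/33 -12; 0 -12 26]
step 1: x' = [5021/2971, -21989/2971, 20188/2971], P' = [17529/5942 -8949/5942 5868/2971; -8949/5942 158539/5942 -56548/2971; 5868/2971 -56548/2971 115462/2971]
step 2: x' = [-1591581/501587, -480931/501587, -3165846/501587], P' = [1486935/501587 -736111/501587 1097670/501587; -736111/501587 69817756/1504761 -16003430/501587; 1097670/501587 -16003430/501587 25228974/501587]

step 0: x̄ = F·x = [6, -8, 4]
step 0: P̄ = F·P·Fᵀ + Q = [30 -8 0; -8 17 -12; 0 -12 26]
step 0: y = z − H·x̄ = [-8]
step 0: S = H·P̄·Hᵀ + R = [33]
step 0: K = P̄·Hᵀ·S⁻¹ = [10/11; -8/33; 0]
step 0: x' = x̄ + K·y = [-14/11, -200/33, 4]
step 0: P' = (I − K·H)·P̄ = [30/11 -8/11 0; -8/11 497/33 -12; 0 -12 26]
step 1: x̄ = F·x = [-548/33, 64/33, -60/11]
step 1: P̄ = F·P·Fᵀ + Q = [5843/33 -2983/33 1304/11; -2983/33 2378/33 -864/11; 1304/11 -864/11 1286/11]
step 1: y = z − H·x̄ = [614/33]
step 1: S = H·P̄·Hᵀ + R = [5942/33]
step 1: K = P̄·Hᵀ·S⁻¹ = [5843/5942; -2983/5942; 1956/2971]
step 1: x' = x̄ + K·y = [5021/2971, -21989/2971, 20188/2971]
step 1: P' = (I − K·H)·P̄ = [17529/5942 -8949/5942 5868/2971; -8949/5942 158539/5942 -56548/2971; 5868/2971 -56548/2971 115462/2971]
step 2: x̄ = F·x = [-52323/2971, 18387/2971, -50418/2971]
step 2: P̄ = F·P·Fᵀ + Q = [1486935/5942 -736111/5942 548835/2971; -736111/5942 635793/5942 -363275/2971; 548835/2971 -363275/2971 549792/2971]
step 2: y = z − H·x̄ = [43410/2971]
step 2: S = H·P̄·Hᵀ + R = [1504761/5942]
step 2: K = P̄·Hᵀ·S⁻¹ = [495645/501587; -736111/1504761; 365890/501587]
step 2: x' = x̄ + K·y = [-1591581/501587, -480931/501587, -3165846/501587]
step 2: P' = (I − K·H)·P̄ = [1486935/501587 -736111/501587 1097670/501587; -736111/501587 69817756/1504761 -16003430/501587; 1097670/501587 -16003430/501587 25228974/501587]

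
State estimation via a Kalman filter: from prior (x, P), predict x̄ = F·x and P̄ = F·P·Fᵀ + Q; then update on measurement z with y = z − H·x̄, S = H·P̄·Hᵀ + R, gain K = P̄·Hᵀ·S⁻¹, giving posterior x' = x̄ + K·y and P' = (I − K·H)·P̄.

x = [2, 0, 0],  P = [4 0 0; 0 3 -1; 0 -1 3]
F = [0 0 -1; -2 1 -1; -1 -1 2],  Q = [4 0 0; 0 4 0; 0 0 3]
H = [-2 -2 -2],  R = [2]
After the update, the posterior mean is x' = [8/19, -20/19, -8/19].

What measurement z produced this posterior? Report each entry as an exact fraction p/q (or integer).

z = [2]

x̄ = F·x = [0, -4, -2]
P̄ = F·P·Fᵀ + Q = [7 4 -7; 4 28 -4; -7 -4 26]
S = H·P̄·Hᵀ + R = [190]
K = P̄·Hᵀ·S⁻¹ = [-4/95; -28/95; -3/19]
x' − x̄ = [8/19, 56/19, 30/19] = K·y
y = (KᵀK)⁻¹·Kᵀ·(x' − x̄) = [-10]
z = y + H·x̄ = [-10] + [12] = [2]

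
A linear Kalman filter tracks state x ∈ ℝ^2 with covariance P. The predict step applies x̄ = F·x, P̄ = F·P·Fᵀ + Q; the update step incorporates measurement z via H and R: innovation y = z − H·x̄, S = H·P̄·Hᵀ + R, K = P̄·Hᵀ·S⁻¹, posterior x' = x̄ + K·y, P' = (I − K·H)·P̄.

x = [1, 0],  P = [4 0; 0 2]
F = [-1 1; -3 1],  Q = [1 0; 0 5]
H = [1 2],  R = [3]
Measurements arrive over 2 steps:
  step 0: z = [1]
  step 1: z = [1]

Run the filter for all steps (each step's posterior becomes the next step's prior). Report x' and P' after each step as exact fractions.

step 0: x̄ = F·x = [-1, -3]
step 0: P̄ = F·P·Fᵀ + Q = [7 14; 14 43]
step 0: y = z − H·x̄ = [8]
step 0: S = H·P̄·Hᵀ + R = [238]
step 0: K = P̄·Hᵀ·S⁻¹ = [5/34; 50/119]
step 0: x' = x̄ + K·y = [3/17, 43/119]
step 0: P' = (I − K·H)·P̄ = [63/34 -12/17; -12/17 117/119]
step 1: x̄ = F·x = [22/119, -20/119]
step 1: P̄ = F·P·Fᵀ + Q = [1249/238 2229/238; 2229/238 6401/238]
step 1: y = z − H·x̄ = [137/119]
step 1: S = H·P̄·Hᵀ + R = [36483/238]
step 1: K = P̄·Hᵀ·S⁻¹ = [5707/36483; 15031/36483]
step 1: x' = x̄ + K·y = [13315/36483, 11173/36483]
step 1: P' = (I − K·H)·P̄ = [54611/36483 -18745/36483; -18745/36483 31919/36483]

step 0: x' = [3/17, 43/119], P' = [63/34 -12/17; -12/17 117/119]
step 1: x' = [13315/36483, 11173/36483], P' = [54611/36483 -18745/36483; -18745/36483 31919/36483]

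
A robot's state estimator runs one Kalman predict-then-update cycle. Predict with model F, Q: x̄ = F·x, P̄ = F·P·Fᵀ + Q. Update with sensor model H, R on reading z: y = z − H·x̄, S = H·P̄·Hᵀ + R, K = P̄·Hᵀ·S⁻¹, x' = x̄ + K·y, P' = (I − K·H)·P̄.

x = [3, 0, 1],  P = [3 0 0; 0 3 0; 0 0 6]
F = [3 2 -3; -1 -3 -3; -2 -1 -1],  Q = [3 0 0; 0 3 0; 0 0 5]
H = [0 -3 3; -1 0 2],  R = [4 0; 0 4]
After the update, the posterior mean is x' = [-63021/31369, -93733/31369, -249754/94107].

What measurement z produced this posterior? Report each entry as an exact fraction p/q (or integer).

z = [1, -3]

x̄ = F·x = [6, -6, -7]
P̄ = F·P·Fᵀ + Q = [96 27 -6; 27 87 33; -6 33 26]
S = H·P̄·Hᵀ + R = [427 57; 57 228]
K = P̄·Hᵀ·S⁻¹ = [-288/1651 -13491/31369; -687/1651 8629/31369; -142/1651 25963/94107]
x' − x̄ = [-251235/31369, 94481/31369, 408995/94107] = K·y
y = (KᵀK)⁻¹·Kᵀ·(x' − x̄) = [4, 17]
z = y + H·x̄ = [4, 17] + [-3, -20] = [1, -3]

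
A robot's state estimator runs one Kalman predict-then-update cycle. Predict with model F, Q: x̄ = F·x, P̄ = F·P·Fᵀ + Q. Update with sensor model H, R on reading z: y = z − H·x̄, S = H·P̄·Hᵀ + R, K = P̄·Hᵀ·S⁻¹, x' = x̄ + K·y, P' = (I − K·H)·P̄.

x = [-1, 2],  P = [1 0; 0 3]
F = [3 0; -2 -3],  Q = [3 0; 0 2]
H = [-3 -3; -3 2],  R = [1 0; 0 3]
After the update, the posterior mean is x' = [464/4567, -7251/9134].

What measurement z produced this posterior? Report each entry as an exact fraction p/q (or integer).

z = [2, -2]

x̄ = F·x = [-3, -4]
P̄ = F·P·Fᵀ + Q = [12 -6; -6 33]
S = H·P̄·Hᵀ + R = [298 -108; -108 315]
K = P̄·Hᵀ·S⁻¹ = [-603/4567 -2708/13701; -1827/9134 2714/13701]
x' − x̄ = [14165/4567, 29285/9134] = K·y
y = (KᵀK)⁻¹·Kᵀ·(x' − x̄) = [-19, -3]
z = y + H·x̄ = [-19, -3] + [21, 1] = [2, -2]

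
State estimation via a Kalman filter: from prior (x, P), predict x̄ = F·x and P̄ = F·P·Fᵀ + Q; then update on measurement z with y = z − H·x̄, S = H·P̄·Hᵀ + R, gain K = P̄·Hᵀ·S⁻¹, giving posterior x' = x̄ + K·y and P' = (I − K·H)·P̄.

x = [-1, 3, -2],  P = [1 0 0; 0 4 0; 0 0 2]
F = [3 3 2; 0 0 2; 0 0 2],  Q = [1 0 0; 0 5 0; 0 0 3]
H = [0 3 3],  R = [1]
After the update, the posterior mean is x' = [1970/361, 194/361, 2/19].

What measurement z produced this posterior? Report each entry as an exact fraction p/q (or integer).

z = [2]

x̄ = F·x = [2, -4, -4]
P̄ = F·P·Fᵀ + Q = [54 8 8; 8 13 8; 8 8 11]
S = H·P̄·Hᵀ + R = [361]
K = P̄·Hᵀ·S⁻¹ = [48/361; 63/361; 3/19]
x' − x̄ = [1248/361, 1638/361, 78/19] = K·y
y = (KᵀK)⁻¹·Kᵀ·(x' − x̄) = [26]
z = y + H·x̄ = [26] + [-24] = [2]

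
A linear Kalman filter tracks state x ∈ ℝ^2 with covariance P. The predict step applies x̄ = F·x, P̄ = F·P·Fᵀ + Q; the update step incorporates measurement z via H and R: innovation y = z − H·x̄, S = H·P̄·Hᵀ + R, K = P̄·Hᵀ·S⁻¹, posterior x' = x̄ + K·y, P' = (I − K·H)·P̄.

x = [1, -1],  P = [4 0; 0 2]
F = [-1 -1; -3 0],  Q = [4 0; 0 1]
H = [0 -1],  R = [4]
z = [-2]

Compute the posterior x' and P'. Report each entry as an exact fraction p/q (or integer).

x' = [60/41, 62/41]
P' = [266/41 48/41; 48/41 148/41]

x̄ = F·x = [0, -3]
P̄ = F·P·Fᵀ + Q = [10 12; 12 37]
y = z − H·x̄ = [-5]
S = H·P̄·Hᵀ + R = [41]
K = P̄·Hᵀ·S⁻¹ = [-12/41; -37/41]
x' = x̄ + K·y = [60/41, 62/41]
P' = (I − K·H)·P̄ = [266/41 48/41; 48/41 148/41]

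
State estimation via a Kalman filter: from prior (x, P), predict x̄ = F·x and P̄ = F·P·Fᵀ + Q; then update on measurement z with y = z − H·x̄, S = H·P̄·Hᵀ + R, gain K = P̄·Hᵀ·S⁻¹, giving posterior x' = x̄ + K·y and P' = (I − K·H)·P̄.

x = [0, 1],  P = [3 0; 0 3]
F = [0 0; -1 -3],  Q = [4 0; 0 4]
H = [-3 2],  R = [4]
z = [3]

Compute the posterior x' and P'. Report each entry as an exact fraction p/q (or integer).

x̄ = F·x = [0, -3]
P̄ = F·P·Fᵀ + Q = [4 0; 0 34]
y = z − H·x̄ = [9]
S = H·P̄·Hᵀ + R = [176]
K = P̄·Hᵀ·S⁻¹ = [-3/44; 17/44]
x' = x̄ + K·y = [-27/44, 21/44]
P' = (I − K·H)·P̄ = [35/11 51/11; 51/11 85/11]

x' = [-27/44, 21/44]
P' = [35/11 51/11; 51/11 85/11]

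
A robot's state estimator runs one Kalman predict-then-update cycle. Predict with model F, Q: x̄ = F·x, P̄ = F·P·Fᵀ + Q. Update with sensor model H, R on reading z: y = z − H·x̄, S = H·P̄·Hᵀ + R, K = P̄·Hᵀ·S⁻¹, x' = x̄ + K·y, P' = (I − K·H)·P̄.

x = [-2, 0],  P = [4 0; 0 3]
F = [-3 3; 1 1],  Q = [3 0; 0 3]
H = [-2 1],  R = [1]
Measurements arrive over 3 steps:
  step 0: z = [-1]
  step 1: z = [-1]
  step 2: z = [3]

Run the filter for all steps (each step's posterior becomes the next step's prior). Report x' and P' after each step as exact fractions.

step 0: x' = [-33/287, -366/287], P' = [717/287 1299/287; 1299/287 2614/287]
step 1: x' = [33/41, 457/615], P' = [4737/943 8859/943; 8859/943 261178/14145]
step 2: x' = [-134577/133645, 129596/133645], P' = [6645909/935515 12580983/935515; 12580983/935515 24661666/935515]

step 0: x̄ = F·x = [6, -2]
step 0: P̄ = F·P·Fᵀ + Q = [66 -3; -3 10]
step 0: y = z − H·x̄ = [13]
step 0: S = H·P̄·Hᵀ + R = [287]
step 0: K = P̄·Hᵀ·S⁻¹ = [-135/287; 16/287]
step 0: x' = x̄ + K·y = [-33/287, -366/287]
step 0: P' = (I − K·H)·P̄ = [717/287 1299/287; 1299/287 2614/287]
step 1: x̄ = F·x = [-999/287, -57/41]
step 1: P̄ = F·P·Fᵀ + Q = [7458/287 813/41; 813/41 970/41]
step 1: y = z − H·x̄ = [-46/7]
step 1: S = H·P̄·Hᵀ + R = [345/7]
step 1: K = P̄·Hᵀ·S⁻¹ = [-15/23; -112/345]
step 1: x' = x̄ + K·y = [33/41, 457/615]
step 1: P' = (I − K·H)·P̄ = [4737/943 8859/943; 8859/943 261178/14145]
step 2: x̄ = F·x = [-38/205, 952/615]
step 2: P̄ = F·P·Fᵀ + Q = [213534/4715 190123/4715; 190123/4715 640438/14145]
step 2: y = z − H·x̄ = [133/123]
step 2: S = H·P̄·Hᵀ + R = [187103/2829]
step 2: K = P̄·Hᵀ·S⁻¹ = [-142167/187103; -100060/187103]
step 2: x' = x̄ + K·y = [-134577/133645, 129596/133645]
step 2: P' = (I − K·H)·P̄ = [6645909/935515 12580983/935515; 12580983/935515 24661666/935515]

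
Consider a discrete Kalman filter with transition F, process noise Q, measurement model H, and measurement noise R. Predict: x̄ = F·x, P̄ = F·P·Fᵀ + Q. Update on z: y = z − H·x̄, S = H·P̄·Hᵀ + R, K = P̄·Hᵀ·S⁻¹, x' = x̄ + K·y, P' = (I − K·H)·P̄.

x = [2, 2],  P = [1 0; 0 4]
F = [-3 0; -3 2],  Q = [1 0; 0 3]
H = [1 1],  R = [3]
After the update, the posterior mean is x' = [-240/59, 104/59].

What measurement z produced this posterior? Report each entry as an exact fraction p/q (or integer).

x̄ = F·x = [-6, -2]
P̄ = F·P·Fᵀ + Q = [10 9; 9 28]
S = H·P̄·Hᵀ + R = [59]
K = P̄·Hᵀ·S⁻¹ = [19/59; 37/59]
x' − x̄ = [114/59, 222/59] = K·y
y = (KᵀK)⁻¹·Kᵀ·(x' − x̄) = [6]
z = y + H·x̄ = [6] + [-8] = [-2]

z = [-2]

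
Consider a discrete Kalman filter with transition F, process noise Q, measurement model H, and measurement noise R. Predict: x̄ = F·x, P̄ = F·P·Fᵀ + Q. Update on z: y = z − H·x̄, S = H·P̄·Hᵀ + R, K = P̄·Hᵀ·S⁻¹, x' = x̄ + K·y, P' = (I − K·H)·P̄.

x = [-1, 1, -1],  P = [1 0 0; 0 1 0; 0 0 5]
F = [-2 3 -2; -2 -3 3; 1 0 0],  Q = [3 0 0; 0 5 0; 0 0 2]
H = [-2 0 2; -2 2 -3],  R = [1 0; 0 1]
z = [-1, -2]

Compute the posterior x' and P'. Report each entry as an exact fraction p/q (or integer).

x̄ = F·x = [7, -4, -1]
P̄ = F·P·Fᵀ + Q = [36 -35 -2; -35 63 -2; -2 -2 3]
y = z − H·x̄ = [15, 17]
S = H·P̄·Hᵀ + R = [173 254; 254 704]
K = P̄·Hᵀ·S⁻¹ = [-1580/4773 -352/4773; -1211/14319 9091/28638; 4663/28638 -4097/57276]
x' = x̄ + K·y = [3727/4773, 3665/28638, 12965/57276]
P' = (I − K·H)·P̄ = [1292/1591 8329/4773 3086/4773; 8329/4773 63832/14319 48763/28638; 3086/4773 48763/28638 41695/57276]

x' = [3727/4773, 3665/28638, 12965/57276]
P' = [1292/1591 8329/4773 3086/4773; 8329/4773 63832/14319 48763/28638; 3086/4773 48763/28638 41695/57276]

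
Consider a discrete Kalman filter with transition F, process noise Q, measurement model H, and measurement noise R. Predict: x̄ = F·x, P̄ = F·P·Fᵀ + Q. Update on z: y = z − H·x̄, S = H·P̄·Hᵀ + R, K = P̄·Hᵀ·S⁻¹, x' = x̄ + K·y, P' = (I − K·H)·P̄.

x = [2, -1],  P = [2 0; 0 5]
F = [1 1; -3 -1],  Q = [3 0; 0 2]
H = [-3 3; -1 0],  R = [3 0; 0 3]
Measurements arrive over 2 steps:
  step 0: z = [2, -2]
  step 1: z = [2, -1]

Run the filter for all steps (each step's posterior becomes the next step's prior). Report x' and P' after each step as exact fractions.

step 0: x̄ = F·x = [1, -5]
step 0: P̄ = F·P·Fᵀ + Q = [10 -11; -11 25]
step 0: y = z − H·x̄ = [20, -1]
step 0: S = H·P̄·Hᵀ + R = [516 63; 63 13]
step 0: K = P̄·Hᵀ·S⁻¹ = [-63/913 -397/913; 237/913 -376/913]
step 0: x' = x̄ + K·y = [50/913, 551/913]
step 0: P' = (I − K·H)·P̄ = [1191/913 1128/913; 1128/913 1365/913]
step 1: x̄ = F·x = [601/913, -701/913]
step 1: P̄ = F·P·Fᵀ + Q = [7551/913 -9450/913; -9450/913 20678/913]
step 1: y = z − H·x̄ = [5732/913, -312/913]
step 1: S = H·P̄·Hᵀ + R = [426900/913 51003/913; 51003/913 10290/913]
step 1: K = P̄·Hᵀ·S⁻¹ = [-17001/218023 -75723/218023; 54530/218023 -70056/218023]
step 1: x' = x̄ + K·y = [62659/218023, 198893/218023]
step 1: P' = (I − K·H)·P̄ = [227169/218023 210168/218023; 210168/218023 264698/218023]

step 0: x' = [50/913, 551/913], P' = [1191/913 1128/913; 1128/913 1365/913]
step 1: x' = [62659/218023, 198893/218023], P' = [227169/218023 210168/218023; 210168/218023 264698/218023]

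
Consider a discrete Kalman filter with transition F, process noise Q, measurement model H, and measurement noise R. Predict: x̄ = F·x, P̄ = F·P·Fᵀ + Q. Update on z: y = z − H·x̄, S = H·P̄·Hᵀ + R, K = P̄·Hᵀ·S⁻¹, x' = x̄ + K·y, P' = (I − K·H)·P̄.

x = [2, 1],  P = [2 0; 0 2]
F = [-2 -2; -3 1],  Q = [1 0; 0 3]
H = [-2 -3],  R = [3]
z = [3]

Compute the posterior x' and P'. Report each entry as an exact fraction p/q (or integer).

x̄ = F·x = [-6, -5]
P̄ = F·P·Fᵀ + Q = [17 8; 8 23]
y = z − H·x̄ = [-24]
S = H·P̄·Hᵀ + R = [374]
K = P̄·Hᵀ·S⁻¹ = [-29/187; -5/22]
x' = x̄ + K·y = [-426/187, 5/11]
P' = (I − K·H)·P̄ = [1497/187 -57/11; -57/11 81/22]

x' = [-426/187, 5/11]
P' = [1497/187 -57/11; -57/11 81/22]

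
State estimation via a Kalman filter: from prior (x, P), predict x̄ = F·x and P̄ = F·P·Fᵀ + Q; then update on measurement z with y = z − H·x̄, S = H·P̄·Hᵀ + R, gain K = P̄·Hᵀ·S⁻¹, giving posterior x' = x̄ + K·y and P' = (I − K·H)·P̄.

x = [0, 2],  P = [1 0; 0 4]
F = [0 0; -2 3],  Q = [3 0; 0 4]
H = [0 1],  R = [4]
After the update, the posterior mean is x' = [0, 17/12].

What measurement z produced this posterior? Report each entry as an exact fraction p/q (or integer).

x̄ = F·x = [0, 6]
P̄ = F·P·Fᵀ + Q = [3 0; 0 44]
S = H·P̄·Hᵀ + R = [48]
K = P̄·Hᵀ·S⁻¹ = [0; 11/12]
x' − x̄ = [0, -55/12] = K·y
y = (KᵀK)⁻¹·Kᵀ·(x' − x̄) = [-5]
z = y + H·x̄ = [-5] + [6] = [1]

z = [1]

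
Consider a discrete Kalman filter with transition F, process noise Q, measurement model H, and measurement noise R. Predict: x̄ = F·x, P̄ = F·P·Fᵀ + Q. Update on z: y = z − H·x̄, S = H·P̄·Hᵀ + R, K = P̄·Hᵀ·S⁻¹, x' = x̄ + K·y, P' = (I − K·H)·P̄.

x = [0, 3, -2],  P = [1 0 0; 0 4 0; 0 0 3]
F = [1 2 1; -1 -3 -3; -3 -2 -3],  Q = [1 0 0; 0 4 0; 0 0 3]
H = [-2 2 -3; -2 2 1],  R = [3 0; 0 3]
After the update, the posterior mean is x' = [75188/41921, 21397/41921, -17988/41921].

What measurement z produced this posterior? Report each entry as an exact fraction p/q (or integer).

z = [-1, -3]

x̄ = F·x = [4, -3, 0]
P̄ = F·P·Fᵀ + Q = [21 -34 -28; -34 68 54; -28 54 55]
S = H·P̄·Hᵀ + R = [142 135; 135 1014]
K = P̄·Hᵀ·S⁻¹ = [-2578/41921 -5362/41921; 2586/41921 10322/41921; -10193/41921 10411/41921]
x' − x̄ = [-92496/41921, 147160/41921, -17988/41921] = K·y
y = (KᵀK)⁻¹·Kᵀ·(x' − x̄) = [13, 11]
z = y + H·x̄ = [13, 11] + [-14, -14] = [-1, -3]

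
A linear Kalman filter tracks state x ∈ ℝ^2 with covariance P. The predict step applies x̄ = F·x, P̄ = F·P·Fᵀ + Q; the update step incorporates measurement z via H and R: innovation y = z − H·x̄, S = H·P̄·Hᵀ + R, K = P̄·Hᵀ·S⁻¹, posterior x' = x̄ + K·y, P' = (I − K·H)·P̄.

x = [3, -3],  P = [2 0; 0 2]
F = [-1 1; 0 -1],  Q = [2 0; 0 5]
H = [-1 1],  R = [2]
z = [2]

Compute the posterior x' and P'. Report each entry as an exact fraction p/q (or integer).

x̄ = F·x = [-6, 3]
P̄ = F·P·Fᵀ + Q = [6 -2; -2 7]
y = z − H·x̄ = [-7]
S = H·P̄·Hᵀ + R = [19]
K = P̄·Hᵀ·S⁻¹ = [-8/19; 9/19]
x' = x̄ + K·y = [-58/19, -6/19]
P' = (I − K·H)·P̄ = [50/19 34/19; 34/19 52/19]

x' = [-58/19, -6/19]
P' = [50/19 34/19; 34/19 52/19]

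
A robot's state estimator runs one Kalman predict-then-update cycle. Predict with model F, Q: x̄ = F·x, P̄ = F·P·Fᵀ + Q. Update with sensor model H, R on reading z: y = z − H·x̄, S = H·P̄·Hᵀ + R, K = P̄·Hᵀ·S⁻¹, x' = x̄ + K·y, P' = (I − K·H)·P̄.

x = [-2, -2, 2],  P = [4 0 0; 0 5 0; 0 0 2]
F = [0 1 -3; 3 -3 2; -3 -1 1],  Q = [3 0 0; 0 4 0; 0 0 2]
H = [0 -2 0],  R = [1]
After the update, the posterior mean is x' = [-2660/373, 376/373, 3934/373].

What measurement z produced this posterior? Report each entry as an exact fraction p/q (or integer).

x̄ = F·x = [-8, 4, 10]
P̄ = F·P·Fᵀ + Q = [26 -27 -11; -27 93 -17; -11 -17 45]
S = H·P̄·Hᵀ + R = [373]
K = P̄·Hᵀ·S⁻¹ = [54/373; -186/373; 34/373]
x' − x̄ = [324/373, -1116/373, 204/373] = K·y
y = (KᵀK)⁻¹·Kᵀ·(x' − x̄) = [6]
z = y + H·x̄ = [6] + [-8] = [-2]

z = [-2]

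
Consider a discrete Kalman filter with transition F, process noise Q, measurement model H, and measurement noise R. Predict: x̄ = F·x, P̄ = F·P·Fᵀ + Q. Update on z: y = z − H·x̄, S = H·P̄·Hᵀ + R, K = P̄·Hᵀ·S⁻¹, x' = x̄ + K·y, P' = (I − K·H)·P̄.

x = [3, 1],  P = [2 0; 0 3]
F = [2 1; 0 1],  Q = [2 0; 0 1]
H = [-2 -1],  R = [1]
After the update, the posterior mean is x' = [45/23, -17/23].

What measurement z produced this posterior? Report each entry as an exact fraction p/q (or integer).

x̄ = F·x = [7, 1]
P̄ = F·P·Fᵀ + Q = [13 3; 3 4]
S = H·P̄·Hᵀ + R = [69]
K = P̄·Hᵀ·S⁻¹ = [-29/69; -10/69]
x' − x̄ = [-116/23, -40/23] = K·y
y = (KᵀK)⁻¹·Kᵀ·(x' − x̄) = [12]
z = y + H·x̄ = [12] + [-15] = [-3]

z = [-3]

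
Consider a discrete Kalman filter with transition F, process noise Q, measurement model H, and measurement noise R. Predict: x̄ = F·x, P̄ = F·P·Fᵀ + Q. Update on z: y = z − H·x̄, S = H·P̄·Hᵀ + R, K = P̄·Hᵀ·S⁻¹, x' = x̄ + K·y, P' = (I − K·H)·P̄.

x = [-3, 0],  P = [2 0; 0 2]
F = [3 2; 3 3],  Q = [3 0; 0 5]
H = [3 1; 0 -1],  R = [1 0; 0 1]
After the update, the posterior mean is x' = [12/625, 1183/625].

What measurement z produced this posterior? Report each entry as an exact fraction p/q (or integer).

x̄ = F·x = [-9, -9]
P̄ = F·P·Fᵀ + Q = [29 30; 30 41]
S = H·P̄·Hᵀ + R = [483 -131; -131 42]
K = P̄·Hᵀ·S⁻¹ = [984/3125 837/3125; 131/3125 -2642/3125]
x' − x̄ = [5637/625, 6808/625] = K·y
y = (KᵀK)⁻¹·Kᵀ·(x' − x̄) = [38, -11]
z = y + H·x̄ = [38, -11] + [-36, 9] = [2, -2]

z = [2, -2]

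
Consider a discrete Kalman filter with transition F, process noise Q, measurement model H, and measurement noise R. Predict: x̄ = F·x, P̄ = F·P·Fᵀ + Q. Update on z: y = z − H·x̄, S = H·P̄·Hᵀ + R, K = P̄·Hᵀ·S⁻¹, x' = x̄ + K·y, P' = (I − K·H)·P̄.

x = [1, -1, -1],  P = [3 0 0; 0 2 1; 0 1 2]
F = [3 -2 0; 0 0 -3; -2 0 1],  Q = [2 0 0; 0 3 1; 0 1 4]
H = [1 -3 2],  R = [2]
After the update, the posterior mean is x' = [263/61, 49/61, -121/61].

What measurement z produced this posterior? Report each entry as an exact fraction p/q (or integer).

x̄ = F·x = [5, 3, -3]
P̄ = F·P·Fᵀ + Q = [37 6 -20; 6 21 -5; -20 -5 18]
S = H·P̄·Hᵀ + R = [244]
K = P̄·Hᵀ·S⁻¹ = [-21/244; -67/244; 31/244]
x' − x̄ = [-42/61, -134/61, 62/61] = K·y
y = (KᵀK)⁻¹·Kᵀ·(x' − x̄) = [8]
z = y + H·x̄ = [8] + [-10] = [-2]

z = [-2]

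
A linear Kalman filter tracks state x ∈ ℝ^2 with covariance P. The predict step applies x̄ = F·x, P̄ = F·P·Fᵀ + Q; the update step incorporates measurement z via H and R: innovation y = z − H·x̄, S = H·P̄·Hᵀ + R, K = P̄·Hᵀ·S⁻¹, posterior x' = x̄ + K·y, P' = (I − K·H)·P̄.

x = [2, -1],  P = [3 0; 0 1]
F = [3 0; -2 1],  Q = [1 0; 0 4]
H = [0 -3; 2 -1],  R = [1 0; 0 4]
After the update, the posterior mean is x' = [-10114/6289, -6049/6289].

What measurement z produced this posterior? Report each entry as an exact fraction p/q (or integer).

z = [3, -3]

x̄ = F·x = [6, -5]
P̄ = F·P·Fᵀ + Q = [28 -18; -18 17]
S = H·P̄·Hᵀ + R = [154 159; 159 205]
K = P̄·Hᵀ·S⁻¹ = [-696/6289 2810/6289; -2028/6289 -53/6289]
x' − x̄ = [-47848/6289, 25396/6289] = K·y
y = (KᵀK)⁻¹·Kᵀ·(x' − x̄) = [-12, -20]
z = y + H·x̄ = [-12, -20] + [15, 17] = [3, -3]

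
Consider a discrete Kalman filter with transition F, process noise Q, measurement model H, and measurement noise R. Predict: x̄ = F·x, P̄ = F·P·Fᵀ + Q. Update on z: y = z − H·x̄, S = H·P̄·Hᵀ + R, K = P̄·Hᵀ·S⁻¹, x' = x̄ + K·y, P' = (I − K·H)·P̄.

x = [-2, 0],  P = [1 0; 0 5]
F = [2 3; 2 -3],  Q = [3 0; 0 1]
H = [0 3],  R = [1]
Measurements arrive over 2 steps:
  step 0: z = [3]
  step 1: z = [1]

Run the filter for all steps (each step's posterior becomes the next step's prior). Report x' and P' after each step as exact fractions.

step 0: x̄ = F·x = [-4, -4]
step 0: P̄ = F·P·Fᵀ + Q = [52 -41; -41 50]
step 0: y = z − H·x̄ = [15]
step 0: S = H·P̄·Hᵀ + R = [451]
step 0: K = P̄·Hᵀ·S⁻¹ = [-3/11; 150/451]
step 0: x' = x̄ + K·y = [-89/11, 446/451]
step 0: P' = (I − K·H)·P̄ = [203/11 -1/11; -1/11 50/451]
step 1: x̄ = F·x = [-5960/451, -8636/451]
step 1: P̄ = F·P·Fᵀ + Q = [34603/451 32842/451; 32842/451 34685/451]
step 1: y = z − H·x̄ = [26359/451]
step 1: S = H·P̄·Hᵀ + R = [312616/451]
step 1: K = P̄·Hᵀ·S⁻¹ = [49263/156308; 104055/312616]
step 1: x' = x̄ + K·y = [813587/156308, 95419/312616]
step 1: P' = (I − K·H)·P̄ = [615343/78154 16421/156308; 16421/156308 34685/312616]

step 0: x' = [-89/11, 446/451], P' = [203/11 -1/11; -1/11 50/451]
step 1: x' = [813587/156308, 95419/312616], P' = [615343/78154 16421/156308; 16421/156308 34685/312616]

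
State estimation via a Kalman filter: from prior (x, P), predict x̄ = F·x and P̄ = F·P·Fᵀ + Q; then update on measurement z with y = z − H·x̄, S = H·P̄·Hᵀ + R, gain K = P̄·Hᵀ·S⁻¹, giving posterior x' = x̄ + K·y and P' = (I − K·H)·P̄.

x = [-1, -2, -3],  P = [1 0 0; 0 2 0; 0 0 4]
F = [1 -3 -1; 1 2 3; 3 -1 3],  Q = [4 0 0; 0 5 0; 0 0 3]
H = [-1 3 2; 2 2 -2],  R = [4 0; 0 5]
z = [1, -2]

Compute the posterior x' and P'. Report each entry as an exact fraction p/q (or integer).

x' = [21858/10481, -6479/10481, 24790/10481]
P' = [1358925/73367 -272395/73367 153845/10481; -272395/73367 79501/73367 -32037/10481; 153845/10481 -32037/10481 127938/10481]

x̄ = F·x = [8, -14, -10]
P̄ = F·P·Fᵀ + Q = [27 -23 -3; -23 50 35; -3 35 50]
y = z − H·x̄ = [71, -10]
S = H·P̄·Hᵀ + R = [1251 -134; -134 73]
K = P̄·Hᵀ·S⁻¹ = [-5570/73367 3846/73367; 15595/73367 12546/73367; 1480/10481 -2452/10481]
x' = x̄ + K·y = [21858/10481, -6479/10481, 24790/10481]
P' = (I − K·H)·P̄ = [1358925/73367 -272395/73367 153845/10481; -272395/73367 79501/73367 -32037/10481; 153845/10481 -32037/10481 127938/10481]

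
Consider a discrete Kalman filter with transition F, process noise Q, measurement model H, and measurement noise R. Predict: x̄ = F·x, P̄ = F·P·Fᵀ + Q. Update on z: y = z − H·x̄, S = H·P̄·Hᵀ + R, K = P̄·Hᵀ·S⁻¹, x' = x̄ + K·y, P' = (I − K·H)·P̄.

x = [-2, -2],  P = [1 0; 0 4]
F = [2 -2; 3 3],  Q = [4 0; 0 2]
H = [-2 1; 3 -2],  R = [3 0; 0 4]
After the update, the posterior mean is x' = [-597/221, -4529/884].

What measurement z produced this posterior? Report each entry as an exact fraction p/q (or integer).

x̄ = F·x = [0, -12]
P̄ = F·P·Fᵀ + Q = [24 -18; -18 47]
S = H·P̄·Hᵀ + R = [218 -364; -364 624]
K = P̄·Hᵀ·S⁻¹ = [-9/17 -30/221; -10/17 -513/884]
x' − x̄ = [-597/221, 6079/884] = K·y
y = (KᵀK)⁻¹·Kᵀ·(x' − x̄) = [11, -23]
z = y + H·x̄ = [11, -23] + [-12, 24] = [-1, 1]

z = [-1, 1]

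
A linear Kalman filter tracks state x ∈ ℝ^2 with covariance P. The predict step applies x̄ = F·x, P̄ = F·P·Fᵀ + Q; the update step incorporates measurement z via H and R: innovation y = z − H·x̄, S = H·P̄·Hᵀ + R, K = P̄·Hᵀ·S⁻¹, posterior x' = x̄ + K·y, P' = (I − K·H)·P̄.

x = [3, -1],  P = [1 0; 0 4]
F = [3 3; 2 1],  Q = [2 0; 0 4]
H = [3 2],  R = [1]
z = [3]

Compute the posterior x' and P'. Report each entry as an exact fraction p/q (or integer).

x' = [-297/688, 745/344]
P' = [1007/688 -711/344; -711/344 543/172]

x̄ = F·x = [6, 5]
P̄ = F·P·Fᵀ + Q = [47 18; 18 12]
y = z − H·x̄ = [-25]
S = H·P̄·Hᵀ + R = [688]
K = P̄·Hᵀ·S⁻¹ = [177/688; 39/344]
x' = x̄ + K·y = [-297/688, 745/344]
P' = (I − K·H)·P̄ = [1007/688 -711/344; -711/344 543/172]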